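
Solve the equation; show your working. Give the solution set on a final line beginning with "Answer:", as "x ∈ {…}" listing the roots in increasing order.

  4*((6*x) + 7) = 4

Step 1. [4*((6*x) + 7) = 4] 4·(inner) — divide through by 4, so div: (6*x) + 7 = 1.
Step 2. [(6*x) + 7 = 1] +7 is outermost — subtract 7 both sides. So sub: 6*x = -6.
Step 3. [6*x = -6] 6 out front; divide by 6 ⇒ div: x = -1.

Answer: x ∈ {-1}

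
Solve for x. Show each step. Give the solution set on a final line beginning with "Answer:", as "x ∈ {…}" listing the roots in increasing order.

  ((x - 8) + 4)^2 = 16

Step 1. [((x - 8) + 4)^2 = 16] LHS squared, RHS 16 ≥ 0: apply √ (±), so sqrt: (x - 8) + 4 = 4 or -4.
Step 2. [(x - 8) + 4 = 4 or -4] subtract 4: x sits inside (… + 4). So sub: x - 8 = 0 or -8.
Step 3. [x - 8 = 0 or -8] add 8: x sits inside (… - 8) ⇒ sub: x = 8 or 0.

Answer: x ∈ {0, 8}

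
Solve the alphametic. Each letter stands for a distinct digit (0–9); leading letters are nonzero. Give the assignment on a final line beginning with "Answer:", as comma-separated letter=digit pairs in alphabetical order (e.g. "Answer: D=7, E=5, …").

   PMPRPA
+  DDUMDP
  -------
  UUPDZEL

Step 1. [col 1: A + P ≡ L (mod 10)] P=4 is one option consistent with column 1 (A + P ≡ L (mod 10), carry-in 0) — take it. So P=4.
Step 2. [col 1: A + P ≡ L (mod 10)] column 1 (A + P ≡ L (mod 10), carry-in 0) doesn't pin A yet; pick A=5 and continue ⇒ A=5.
Step 3. [U] U is the leading digit of a 7-digit sum of two 6-digit numbers; the final carry is exactly 1 ⇒ U=1.
Step 4. [col 1: A + P ≡ L (mod 10)] from column 1 (A=5, P=4, carry-in 0, digits 1,4,5 already taken and all letters distinct): L must equal 9, so L=9.
Step 5. [col 2: P + D ≡ E (mod 10)] several values work for D in column 2 (P + D ≡ E (mod 10), carry-in 0); try D=6 ⇒ D=6.
Step 6. [col 2: P + D ≡ E (mod 10)] in column 2 we have P+D≡E with carry-in 0; given P=4, D=6 and digits 1,4,5,6,9 already taken and all letters distinct, that pins E to 0, so E=0.
Step 7. [col 3: R + M ≡ Z (mod 10)] from column 3 (nothing yet, carry-in 1, digits 0,1,4,5,6,9 already taken and all letters distinct): Z must equal 2 ⇒ Z=2.
Step 8. [col 3: R + M ≡ Z (mod 10)] no forcing yet in column 3 (carry-in 1); M=8 is free and consistent — try it ⇒ M=8.
Step 9. [col 3: R + M ≡ Z (mod 10)] column 3: given M=8, Z=2, carry-in 1, and digits 0,1,2,4,5,6,8,9 already taken and all letters distinct, R+M≡Z (mod 10) forces R=3 ⇒ R=3.

Answer: A=5, D=6, E=0, L=9, M=8, P=4, R=3, U=1, Z=2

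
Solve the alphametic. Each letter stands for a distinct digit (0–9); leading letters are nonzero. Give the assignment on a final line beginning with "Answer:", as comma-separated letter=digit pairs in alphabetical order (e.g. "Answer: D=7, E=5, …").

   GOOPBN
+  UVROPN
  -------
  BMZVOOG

Step 1. [col 1: N + N ≡ G (mod 10)] G=8 is one option consistent with column 1 (N + N ≡ G (mod 10), carry-in 0) — take it ⇒ G=8.
Step 2. [col 1: N + N ≡ G (mod 10)] column 1 (N + N ≡ G (mod 10), carry-in 0) doesn't pin N yet; pick N=9 and continue ⇒ N=9.
Step 3. [col 2: B + P ≡ O (mod 10)] B=1 is one option consistent with column 2 (B + P ≡ O (mod 10), carry-in 1) — take it ⇒ B=1.
Step 4. [col 2: B + P ≡ O (mod 10)] no forcing yet in column 2 (carry-in 1); P=0 is free and consistent — try it. So P=0.
Step 5. [col 2: B + P ≡ O (mod 10)] column 2 reads B+P+carry(1)=O with B=1, P=0; with digits 0,1,8,9 already taken and all letters distinct, the only value for O is 2. So O=2.
Step 6. [col 4: O + R ≡ V (mod 10)] column 4 (O + R ≡ V (mod 10), carry-in 0) doesn't pin V yet; pick V=5 and continue ⇒ V=5.
Step 7. [col 4: O + R ≡ V (mod 10)] from column 4 (O=2, V=5, carry-in 0, digits 0,1,2,5,8,9 already taken and all letters distinct): R must equal 3. So R=3.
Step 8. [col 5: O + V ≡ Z (mod 10)] from column 5 (O=2, V=5, carry-in 0, digits 0,1,2,3,5,8,9 already taken and all letters distinct): Z must equal 7. So Z=7.
Step 9. [col 6: G + U ≡ M (mod 10)] in column 6 we have G+U≡M with carry-in 0; given G=8 and digits 0,1,2,3,5,7,8,9 already taken and all letters distinct, that pins M to 4 ⇒ M=4.
Step 10. [col 6: G + U ≡ M (mod 10)] column 6: given G=8, M=4, carry-in 0, and digits 0,1,2,3,4,5,7,8,9 already taken and all letters distinct, G+U≡M (mod 10) forces U=6, so U=6.

Answer: B=1, G=8, M=4, N=9, O=2, P=0, R=3, U=6, V=5, Z=7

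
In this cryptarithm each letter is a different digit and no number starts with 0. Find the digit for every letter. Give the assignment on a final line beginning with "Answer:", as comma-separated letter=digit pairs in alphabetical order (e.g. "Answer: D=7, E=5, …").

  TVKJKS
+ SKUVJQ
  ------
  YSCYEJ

Step 1. [col 1: S + Q ≡ J (mod 10)] column 1 (S + Q ≡ J (mod 10), carry-in 0) doesn't pin S yet; pick S=2 and continue. So S=2.
Step 2. [col 1: S + Q ≡ J (mod 10)] no forcing yet in column 1 (carry-in 0); Q=1 is free and consistent — try it. So Q=1.
Step 3. [col 1: S + Q ≡ J (mod 10)] in column 1 we have S+Q≡J with carry-in 0; given S=2, Q=1 and digits 1,2 already taken and all letters distinct, that pins J to 3 ⇒ J=3.
Step 4. [col 2: K + J ≡ E (mod 10)] K=7 is one option consistent with column 2 (K + J ≡ E (mod 10), carry-in 0) — take it ⇒ K=7.
Step 5. [col 2: K + J ≡ E (mod 10)] in column 2 we have K+J≡E with carry-in 0; given K=7, J=3 and digits 1,2,3,7 already taken and all letters distinct, that pins E to 0, so E=0.
Step 6. [col 3: J + V ≡ Y (mod 10)] Y=8 is one option consistent with column 3 (J + V ≡ Y (mod 10), carry-in 1) — take it ⇒ Y=8.
Step 7. [col 3: J + V ≡ Y (mod 10)] in column 3 we have J+V≡Y with carry-in 1; given J=3, Y=8 and digits 0,1,2,3,7,8 already taken and all letters distinct, that pins V to 4 ⇒ V=4.
Step 8. [col 4: K + U ≡ C (mod 10)] from column 4 (K=7, carry-in 0, digits 0,1,2,3,4,7,8 already taken and all letters distinct): C must equal 6 ⇒ C=6.
Step 9. [col 4: K + U ≡ C (mod 10)] from column 4 (K=7, C=6, carry-in 0, digits 0,1,2,3,4,6,7,8 already taken and all letters distinct): U must equal 9. So U=9.
Step 10. [col 6: T + S ≡ Y (mod 10)] from column 6 (S=2, Y=8, carry-in 1, digits 0,1,2,3,4,6,7,8,9 already taken and all letters distinct): T must equal 5. So T=5.

Answer: C=6, E=0, J=3, K=7, Q=1, S=2, T=5, U=9, V=4, Y=8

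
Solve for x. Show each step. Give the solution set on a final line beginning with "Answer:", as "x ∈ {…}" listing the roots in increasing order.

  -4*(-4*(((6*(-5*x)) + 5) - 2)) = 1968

Step 1. [-4*(-4*(((6*(-5*x)) + 5) - 2)) = 1968] divide by the outer -4 ⇒ div: -4*(((6*(-5*x)) + 5) - 2) = -492.
Step 2. [-4*(((6*(-5*x)) + 5) - 2) = -492] divide by the outer -4. So div: ((6*(-5*x)) + 5) - 2 = 123.
Step 3. [((6*(-5*x)) + 5) - 2 = 123] 2 comes off first (add 2) ⇒ sub: (6*(-5*x)) + 5 = 125.
Step 4. [(6*(-5*x)) + 5 = 125] peel the +5: subtract 5 from each side ⇒ sub: 6*(-5*x) = 120.
Step 5. [6*(-5*x) = 120] leading coefficient 6: divide by 6, so div: -5*x = 20.
Step 6. [-5*x = 20] divide by the outer -5 ⇒ div: x = -4.

Answer: x ∈ {-4}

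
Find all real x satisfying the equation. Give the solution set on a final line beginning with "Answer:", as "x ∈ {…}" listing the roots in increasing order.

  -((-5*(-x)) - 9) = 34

Step 1. [-((-5*(-x)) - 9) = 34] flip signs both sides, so neg: (-5*(-x)) - 9 = -34.
Step 2. [(-5*(-x)) - 9 = -34] the outer -9 inverts by adding 9 ⇒ sub: -5*(-x) = -25.
Step 3. [-5*(-x) = -25] LHS = -5·(…); ÷-5 both sides ⇒ div: -x = 5.
Step 4. [-x = 5] LHS negated; negate both sides, so neg: x = -5.

Answer: x ∈ {-5}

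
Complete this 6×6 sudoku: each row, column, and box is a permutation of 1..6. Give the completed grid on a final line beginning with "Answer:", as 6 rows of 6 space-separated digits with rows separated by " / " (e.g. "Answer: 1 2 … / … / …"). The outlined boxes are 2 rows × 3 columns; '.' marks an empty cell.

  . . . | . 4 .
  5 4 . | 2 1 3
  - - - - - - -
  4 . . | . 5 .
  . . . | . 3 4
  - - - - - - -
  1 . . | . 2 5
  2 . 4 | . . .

Step 1. [r4c1∈{6}] r4c1 has the single candidate 6. So r4c1=6.
Step 2. [r4c4∈{1}] nothing but 1 survives at r4c4, so r4c4=1.
Step 3. [r1c6∈{6}] r1c6 is down to just 6, so r1c6=6.
Step 4. [r6c5∈{6}] r6c5's peers cover all but 6 ⇒ r6c5=6.
Step 5. [r3c6∈{2}] nothing but 2 survives at r3c6. So r3c6=2.
Step 6. [r6c4∈{3}] nothing but 3 survives at r6c4 ⇒ r6c4=3.
Step 7. [r1c1∈{3}] nothing but 3 survives at r1c1. So r1c1=3.
Step 8. [r5c2∈{3,6}] in col 2, 6 fits only at r5c2 ⇒ r5c2=6.
Step 9. [r4c3∈{2,5}] r4c3 is the only open cell in col 3 admitting 5 ⇒ r4c3=5.
Step 10. [r3c2∈{1,3}] in col 2, 3 fits only at r3c2, so r3c2=3.
Step 11. [r1c2∈{1,2}] r1c2 is the only open cell in col 2 admitting 1 ⇒ r1c2=1.
Step 12. [r3c4∈{6}] r3c4 is down to just 6, so r3c4=6.
Step 13. [r5c4∈{4}] r5c4 has the single candidate 4. So r5c4=4.
Step 14. [r2c3∈{6}] r2c3 is down to just 6, so r2c3=6.
Step 15. [r6c2∈{5}] r6c2's peers cover all but 5. So r6c2=5.
Step 16. [r3c3∈{1}] nothing but 1 survives at r3c3. So r3c3=1.
Step 17. [r1c4∈{5}] nothing but 5 survives at r1c4 ⇒ r1c4=5.
Step 18. [r5c3∈{3}] nothing but 3 survives at r5c3. So r5c3=3.
Step 19. [r6c6∈{1}] nothing but 1 survives at r6c6 ⇒ r6c6=1.
Step 20. [r4c2∈{2}] nothing but 2 survives at r4c2. So r4c2=2.
Step 21. [r1c3∈{2}] r1c3's peers cover all but 2. So r1c3=2.

Answer: 3 1 2 5 4 6 / 5 4 6 2 1 3 / 4 3 1 6 5 2 / 6 2 5 1 3 4 / 1 6 3 4 2 5 / 2 5 4 3 6 1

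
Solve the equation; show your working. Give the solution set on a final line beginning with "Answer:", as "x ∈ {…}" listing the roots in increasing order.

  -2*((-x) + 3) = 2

Step 1. [-2*((-x) + 3) = 2] LHS = -2·(…); ÷-2 both sides, so div: (-x) + 3 = -1.
Step 2. [(-x) + 3 = -1] the outer +3 inverts by subtracting 3 ⇒ sub: -x = -4.
Step 3. [-x = -4] flip signs both sides. So neg: x = 4.

Answer: x ∈ {4}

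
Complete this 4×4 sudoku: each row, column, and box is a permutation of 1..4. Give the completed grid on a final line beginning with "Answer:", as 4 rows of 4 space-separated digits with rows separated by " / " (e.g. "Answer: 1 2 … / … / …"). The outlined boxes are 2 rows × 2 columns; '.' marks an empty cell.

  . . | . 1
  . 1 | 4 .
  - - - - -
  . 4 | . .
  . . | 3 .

Step 1. [r3c4∈{2}] r3c4 has the single candidate 2. So r3c4=2.
Step 2. [r2c1∈{2,3}] 2 has one home in row 2: r2c1, so r2c1=2.
Step 3. [r3c1∈{1,3}] row 3 places 3 nowhere but r3c1, so r3c1=3.
Step 4. [r1c2∈{3}] nothing but 3 survives at r1c2. So r1c2=3.
Step 5. [r2c4∈{3}] r2c4 is down to just 3, so r2c4=3.
Step 6. [r1c1∈{4}] only 4 remains possible at r1c1 ⇒ r1c1=4.
Step 7. [r4c2∈{2}] r4c2 is down to just 2 ⇒ r4c2=2.
Step 8. [r4c1∈{1}] r4c1 is down to just 1 ⇒ r4c1=1.
Step 9. [r4c4∈{4}] r4c4 is down to just 4 ⇒ r4c4=4.
Step 10. [r3c3∈{1}] r3c3's peers cover all but 1 ⇒ r3c3=1.
Step 11. [r1c3∈{2}] r1c3 is down to just 2, so r1c3=2.

Answer: 4 3 2 1 / 2 1 4 3 / 3 4 1 2 / 1 2 3 4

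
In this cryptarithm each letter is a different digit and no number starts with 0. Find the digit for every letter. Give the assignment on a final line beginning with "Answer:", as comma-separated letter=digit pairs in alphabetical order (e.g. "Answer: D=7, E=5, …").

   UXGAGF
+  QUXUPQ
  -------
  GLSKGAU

Step 1. [G] the sum has 7 digits but both addends have 6; that extra leading digit G is the final carry, namely 1, so G=1.
Step 2. [col 1: F + Q ≡ U (mod 10)] column 1 (F + Q ≡ U (mod 10), carry-in 0) doesn't pin F yet; pick F=9 and continue, so F=9.
Step 3. [col 1: F + Q ≡ U (mod 10)] column 1 (F + Q ≡ U (mod 10), carry-in 0) doesn't pin U yet; pick U=7 and continue, so U=7.
Step 4. [col 1: F + Q ≡ U (mod 10)] column 1: given F=9, U=7, carry-in 0, and digits 1,7,9 already taken and all letters distinct, F+Q≡U (mod 10) forces Q=8, so Q=8.
Step 5. [col 2: G + P ≡ A (mod 10)] column 2 (G + P ≡ A (mod 10), carry-in 1) doesn't pin A yet; pick A=4 and continue ⇒ A=4.
Step 6. [col 2: G + P ≡ A (mod 10)] in column 2 we have G+P≡A with carry-in 1; given G=1, A=4 and digits 1,4,7,8,9 already taken and all letters distinct, that pins P to 2. So P=2.
Step 7. [col 4: G + X ≡ K (mod 10)] column 4: given G=1, carry-in 1, and digits 1,2,4,7,8,9 already taken and all letters distinct, G+X≡K (mod 10) forces K=5 ⇒ K=5.
Step 8. [col 4: G + X ≡ K (mod 10)] column 4: given G=1, K=5, carry-in 1, and digits 1,2,4,5,7,8,9 already taken and all letters distinct, G+X≡K (mod 10) forces X=3. So X=3.
Step 9. [col 5: X + U ≡ S (mod 10)] column 5 reads X+U+carry(0)=S with X=3, U=7; with digits 1,2,3,4,5,7,8,9 already taken and all letters distinct, the only value for S is 0. So S=0.
Step 10. [col 6: U + Q ≡ L (mod 10)] from column 6 (U=7, Q=8, carry-in 1, digits 0,1,2,3,4,5,7,8,9 already taken and all letters distinct): L must equal 6. So L=6.

Answer: A=4, F=9, G=1, K=5, L=6, P=2, Q=8, S=0, U=7, X=3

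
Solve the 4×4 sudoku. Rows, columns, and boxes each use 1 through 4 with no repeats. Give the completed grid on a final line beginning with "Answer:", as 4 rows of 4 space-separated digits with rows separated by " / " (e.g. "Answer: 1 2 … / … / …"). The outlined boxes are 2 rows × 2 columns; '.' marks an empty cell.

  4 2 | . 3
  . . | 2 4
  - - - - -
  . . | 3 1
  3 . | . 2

Step 1. [r4c2∈{1,4}] 1 has one home in row 4: r4c2 ⇒ r4c2=1.
Step 2. [r2c2∈{3}] r2c2 has the single candidate 3. So r2c2=3.
Step 3. [r3c1∈{2}] r3c1's peers cover all but 2 ⇒ r3c1=2.
Step 4. [r2c1∈{1}] r2c1 has the single candidate 1, so r2c1=1.
Step 5. [r1c3∈{1}] only 1 remains possible at r1c3, so r1c3=1.
Step 6. [r3c2∈{4}] only 4 remains possible at r3c2 ⇒ r3c2=4.
Step 7. [r4c3∈{4}] r4c3 has the single candidate 4 ⇒ r4c3=4.

Answer: 4 2 1 3 / 1 3 2 4 / 2 4 3 1 / 3 1 4 2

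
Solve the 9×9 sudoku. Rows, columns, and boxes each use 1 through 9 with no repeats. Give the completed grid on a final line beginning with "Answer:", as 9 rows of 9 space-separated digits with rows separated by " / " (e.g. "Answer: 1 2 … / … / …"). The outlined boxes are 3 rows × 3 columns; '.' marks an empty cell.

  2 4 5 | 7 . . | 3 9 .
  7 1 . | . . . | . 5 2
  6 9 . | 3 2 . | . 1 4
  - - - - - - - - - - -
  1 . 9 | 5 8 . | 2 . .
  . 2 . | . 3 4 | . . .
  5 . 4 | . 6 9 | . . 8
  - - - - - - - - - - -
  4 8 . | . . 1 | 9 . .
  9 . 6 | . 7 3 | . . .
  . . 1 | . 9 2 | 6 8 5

Step 1. [r3c3∈{8}] r3c3 is down to just 8 ⇒ r3c3=8.
Step 2. [r5c3∈{7}] r5c3's peers cover all but 7, so r5c3=7.
Step 3. [r4c8∈{3,4,6,7}] across row 4, 4 lands solely at r4c8 ⇒ r4c8=4.
Step 4. [r1c9∈{6}] r1c9 is down to just 6 ⇒ r1c9=6.
Step 5. [r6c2∈{3}] r6c2 has the single candidate 3. So r6c2=3.
Step 6. [r7c8∈{2,3,7}] across col 8, 3 lands solely at r7c8 ⇒ r7c8=3.
Step 7. [r5c4∈{1}] only 1 remains possible at r5c4 ⇒ r5c4=1.
Step 8. [r2c4∈{4,6,8,9}] r2c4 is the only open cell in row 2 admitting 9. So r2c4=9.
Step 9. [r6c8∈{7}] only 7 remains possible at r6c8. So r6c8=7.
Step 10. [r8c7∈{1,4}] r8c7 is the only open cell in col 7 admitting 4, so r8c7=4.
Step 11. [r1c6∈{8}] only 8 remains possible at r1c6 ⇒ r1c6=8.
Step 12. [r8c9∈{1}] r8c9 is down to just 1 ⇒ r8c9=1.
Step 13. [r2c6∈{6}] nothing but 6 survives at r2c6 ⇒ r2c6=6.
Step 14. [r7c4∈{6}] r7c4 has the single candidate 6 ⇒ r7c4=6.
Step 15. [r4c9∈{3}] r4c9 is down to just 3 ⇒ r4c9=3.
Step 16. [r1c5∈{1}] r1c5 has the single candidate 1 ⇒ r1c5=1.
Step 17. [r5c1∈{8}] r5c1 has the single candidate 8 ⇒ r5c1=8.
Step 18. [r9c2∈{7}] r9c2's peers cover all but 7 ⇒ r9c2=7.
Step 19. [r2c5∈{4}] r2c5 has the single candidate 4 ⇒ r2c5=4.
Step 20. [r7c3∈{2}] r7c3's peers cover all but 2, so r7c3=2.
Step 21. [r9c1∈{3}] r9c1 is down to just 3. So r9c1=3.
Step 22. [r2c3∈{3}] r2c3 is down to just 3 ⇒ r2c3=3.
Step 23. [r5c7∈{5}] only 5 remains possible at r5c7, so r5c7=5.
Step 24. [r6c4∈{2}] r6c4's peers cover all but 2. So r6c4=2.
Step 25. [r2c7∈{8}] r2c7 is down to just 8, so r2c7=8.
Step 26. [r8c8∈{2}] nothing but 2 survives at r8c8, so r8c8=2.
Step 27. [r7c5∈{5}] nothing but 5 survives at r7c5, so r7c5=5.
Step 28. [r4c2∈{6}] r4c2's peers cover all but 6, so r4c2=6.
Step 29. [r3c6∈{5}] r3c6 is down to just 5. So r3c6=5.
Step 30. [r6c7∈{1}] only 1 remains possible at r6c7. So r6c7=1.
Step 31. [r8c4∈{8}] r8c4 is down to just 8, so r8c4=8.
Step 32. [r5c8∈{6}] r5c8 has the single candidate 6. So r5c8=6.
Step 33. [r8c2∈{5}] r8c2 is down to just 5 ⇒ r8c2=5.
Step 34. [r9c4∈{4}] r9c4's peers cover all but 4, so r9c4=4.
Step 35. [r3c7∈{7}] r3c7 has the single candidate 7. So r3c7=7.
Step 36. [r5c9∈{9}] nothing but 9 survives at r5c9 ⇒ r5c9=9.
Step 37. [r7c9∈{7}] r7c9 has the single candidate 7, so r7c9=7.
Step 38. [r4c6∈{7}] r4c6's peers cover all but 7 ⇒ r4c6=7.

Answer: 2 4 5 7 1 8 3 9 6 / 7 1 3 9 4 6 8 5 2 / 6 9 8 3 2 5 7 1 4 / 1 6 9 5 8 7 2 4 3 / 8 2 7 1 3 4 5 6 9 / 5 3 4 2 6 9 1 7 8 / 4 8 2 6 5 1 9 3 7 / 9 5 6 8 7 3 4 2 1 / 3 7 1 4 9 2 6 8 5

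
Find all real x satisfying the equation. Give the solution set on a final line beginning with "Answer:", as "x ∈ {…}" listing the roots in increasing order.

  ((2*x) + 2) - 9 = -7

Step 1. [((2*x) + 2) - 9 = -7] 9 comes off first (add 9) ⇒ sub: (2*x) + 2 = 2.
Step 2. [(2*x) + 2 = 2] the outer +2 inverts by subtracting 2 ⇒ sub: 2*x = 0.
Step 3. [2*x = 0] LHS = 2·(…); ÷2 both sides ⇒ div: x = 0.

Answer: x ∈ {0}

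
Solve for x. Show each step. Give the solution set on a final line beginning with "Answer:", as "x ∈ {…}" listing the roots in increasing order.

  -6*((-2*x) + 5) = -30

Step 1. [-6*((-2*x) + 5) = -30] divide by the outer -6. So div: (-2*x) + 5 = 5.
Step 2. [(-2*x) + 5 = 5] peel the +5: subtract 5 from each side, so sub: -2*x = 0.
Step 3. [-2*x = 0] -2 out front; divide by -2 ⇒ div: x = 0.

Answer: x ∈ {0}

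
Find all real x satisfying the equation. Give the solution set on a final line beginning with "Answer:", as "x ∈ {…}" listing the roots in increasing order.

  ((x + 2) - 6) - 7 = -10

Step 1. [((x + 2) - 6) - 7 = -10] -7 is outermost — add 7 both sides, so sub: (x + 2) - 6 = -3.
Step 2. [(x + 2) - 6 = -3] 6 comes off first (add 6), so sub: x + 2 = 3.
Step 3. [x + 2 = 3] the outer +2 inverts by subtracting 2 ⇒ sub: x = 1.

Answer: x ∈ {1}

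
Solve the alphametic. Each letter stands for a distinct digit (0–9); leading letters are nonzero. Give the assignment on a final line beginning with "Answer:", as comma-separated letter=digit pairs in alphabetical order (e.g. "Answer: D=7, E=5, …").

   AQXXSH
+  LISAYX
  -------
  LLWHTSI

Step 1. [col 1: H + X ≡ I (mod 10)] column 1 (H + X ≡ I (mod 10), carry-in 0) doesn't pin I yet; pick I=6 and continue ⇒ I=6.
Step 2. [col 1: H + X ≡ I (mod 10)] column 1 (H + X ≡ I (mod 10), carry-in 0) doesn't pin X yet; pick X=4 and continue ⇒ X=4.
Step 3. [L] L is the leading digit of a 7-digit sum of two 6-digit numbers; the final carry is exactly 1. So L=1.
Step 4. [col 1: H + X ≡ I (mod 10)] from column 1 (X=4, I=6, carry-in 0, digits 1,4,6 already taken and all letters distinct): H must equal 2 ⇒ H=2.
Step 5. [col 2: S + Y ≡ S (mod 10)] from column 2 (nothing yet, carry-in 0, digits 1,2,4,6 already taken and all letters distinct): Y must equal 0, so Y=0.
Step 6. [col 2: S + Y ≡ S (mod 10)] column 2 (S + Y ≡ S (mod 10), carry-in 0) doesn't pin S yet; pick S=7 and continue ⇒ S=7.
Step 7. [col 3: X + A ≡ T (mod 10)] no forcing yet in column 3 (carry-in 0); A=9 is free and consistent — try it, so A=9.
Step 8. [col 3: X + A ≡ T (mod 10)] in column 3 we have X+A≡T with carry-in 0; given X=4, A=9 and digits 0,1,2,4,6,7,9 already taken and all letters distinct, that pins T to 3 ⇒ T=3.
Step 9. [col 5: Q + I ≡ W (mod 10)] in column 5 we have Q+I≡W with carry-in 1; given I=6 and digits 0,1,2,3,4,6,7,9 already taken and all letters distinct, that pins W to 5, so W=5.
Step 10. [col 5: Q + I ≡ W (mod 10)] in column 5 we have Q+I≡W with carry-in 1; given I=6, W=5 and digits 0,1,2,3,4,5,6,7,9 already taken and all letters distinct, that pins Q to 8. So Q=8.

Answer: A=9, H=2, I=6, L=1, Q=8, S=7, T=3, W=5, X=4, Y=0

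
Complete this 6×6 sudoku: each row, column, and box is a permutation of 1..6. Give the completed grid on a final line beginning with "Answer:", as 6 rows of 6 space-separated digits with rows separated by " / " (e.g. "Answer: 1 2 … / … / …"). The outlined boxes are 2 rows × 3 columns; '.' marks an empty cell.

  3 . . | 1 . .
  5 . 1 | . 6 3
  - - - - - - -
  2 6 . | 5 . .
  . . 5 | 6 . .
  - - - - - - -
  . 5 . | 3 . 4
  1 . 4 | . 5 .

Step 1. [r4c2∈{1,3,4}] r4c2 is the only open cell in col 2 admitting 1. So r4c2=1.
Step 2. [r6c4∈{2}] nothing but 2 survives at r6c4, so r6c4=2.
Step 3. [r3c5∈{1,3,4}] 4 has one home in row 3: r3c5, so r3c5=4.
Step 4. [r1c5∈{2}] only 2 remains possible at r1c5 ⇒ r1c5=2.
Step 5. [r2c2∈{2,4}] row 2 places 2 nowhere but r2c2 ⇒ r2c2=2.
Step 6. [r5c1∈{6}] r5c1's peers cover all but 6 ⇒ r5c1=6.
Step 7. [r4c1∈{4}] r4c1 has the single candidate 4, so r4c1=4.
Step 8. [r6c6∈{6}] r6c6 is down to just 6 ⇒ r6c6=6.
Step 9. [r5c3∈{2}] r5c3 has the single candidate 2 ⇒ r5c3=2.
Step 10. [r4c5∈{3}] r4c5 has the single candidate 3. So r4c5=3.
Step 11. [r1c6∈{5}] r1c6 has the single candidate 5 ⇒ r1c6=5.
Step 12. [r6c2∈{3}] only 3 remains possible at r6c2, so r6c2=3.
Step 13. [r1c3∈{6}] only 6 remains possible at r1c3 ⇒ r1c3=6.
Step 14. [r3c6∈{1}] nothing but 1 survives at r3c6, so r3c6=1.
Step 15. [r4c6∈{2}] only 2 remains possible at r4c6 ⇒ r4c6=2.
Step 16. [r5c5∈{1}] r5c5 has the single candidate 1. So r5c5=1.
Step 17. [r1c2∈{4}] r1c2's peers cover all but 4. So r1c2=4.
Step 18. [r3c3∈{3}] r3c3's peers cover all but 3 ⇒ r3c3=3.
Step 19. [r2c4∈{4}] r2c4's peers cover all but 4 ⇒ r2c4=4.

Answer: 3 4 6 1 2 5 / 5 2 1 4 6 3 / 2 6 3 5 4 1 / 4 1 5 6 3 2 / 6 5 2 3 1 4 / 1 3 4 2 5 6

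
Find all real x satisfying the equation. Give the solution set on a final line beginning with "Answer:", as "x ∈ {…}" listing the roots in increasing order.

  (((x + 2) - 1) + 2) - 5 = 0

Step 1. [(((x + 2) - 1) + 2) - 5 = 0] 5 comes off first (add 5). So sub: ((x + 2) - 1) + 2 = 5.
Step 2. [((x + 2) - 1) + 2 = 5] the outer +2 inverts by subtracting 2, so sub: (x + 2) - 1 = 3.
Step 3. [(x + 2) - 1 = 3] -1 is outermost — add 1 both sides. So sub: x + 2 = 4.
Step 4. [x + 2 = 4] +2 is outermost — subtract 2 both sides, so sub: x = 2.

Answer: x ∈ {2}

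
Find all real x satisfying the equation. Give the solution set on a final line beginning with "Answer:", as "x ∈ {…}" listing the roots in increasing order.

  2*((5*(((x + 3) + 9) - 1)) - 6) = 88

Step 1. [2*((5*(((x + 3) + 9) - 1)) - 6) = 88] leading coefficient 2: divide by 2, so div: (5*(((x + 3) + 9) - 1)) - 6 = 44.
Step 2. [(5*(((x + 3) + 9) - 1)) - 6 = 44] add 6: x sits inside (… - 6), so sub: 5*(((x + 3) + 9) - 1) = 50.
Step 3. [5*(((x + 3) + 9) - 1) = 50] divide by the outer 5, so div: ((x + 3) + 9) - 1 = 10.
Step 4. [((x + 3) + 9) - 1 = 10] peel the -1: add 1 from each side, so sub: (x + 3) + 9 = 11.
Step 5. [(x + 3) + 9 = 11] subtract 9: x sits inside (… + 9). So sub: x + 3 = 2.
Step 6. [x + 3 = 2] 3 comes off first (subtract 3), so sub: x = -1.

Answer: x ∈ {-1}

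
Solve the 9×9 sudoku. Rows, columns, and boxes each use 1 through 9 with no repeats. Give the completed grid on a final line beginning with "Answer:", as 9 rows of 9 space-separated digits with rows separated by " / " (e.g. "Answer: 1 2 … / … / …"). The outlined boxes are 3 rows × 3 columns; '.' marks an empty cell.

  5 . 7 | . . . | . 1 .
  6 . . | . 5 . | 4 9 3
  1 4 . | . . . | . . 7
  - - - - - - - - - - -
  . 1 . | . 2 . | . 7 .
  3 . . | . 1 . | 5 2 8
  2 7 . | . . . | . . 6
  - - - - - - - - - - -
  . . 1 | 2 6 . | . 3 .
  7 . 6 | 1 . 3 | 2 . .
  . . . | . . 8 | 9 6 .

Step 1. [r6c8∈{4}] r6c8 is down to just 4. So r6c8=4.
Step 2. [r9c1∈{4}] r9c1's peers cover all but 4, so r9c1=4.
Step 3. [r4c9∈{9}] nothing but 9 survives at r4c9. So r4c9=9.
Step 4. [r7c1∈{8,9}] across col 1, 9 lands solely at r7c1. So r7c1=9.
Step 5. [r8c5∈{4,9}] row 8 places 9 nowhere but r8c5 ⇒ r8c5=9.
Step 6. [r7c6∈{4,5,7}] 4 has one home in box 8: r7c6, so r7c6=4.
Step 7. [r9c4∈{5,7}] box 8 places 5 nowhere but r9c4 ⇒ r9c4=5.
Step 8. [r5c2∈{6,9}] col 2 places 6 nowhere but r5c2. So r5c2=6.
Step 9. [r1c2∈{2,3,8,9}] in col 2, 9 fits only at r1c2. So r1c2=9.
Step 10. [r3c3∈{2,3,8}] 3 has one home in box 1: r3c3 ⇒ r3c3=3.
Step 11. [r3c5∈{8}] r3c5 has the single candidate 8, so r3c5=8.
Step 12. [r3c6∈{2,6,9}] 2 has one home in row 3: r3c6 ⇒ r3c6=2.
Step 13. [r6c5∈{3}] r6c5 has the single candidate 3 ⇒ r6c5=3.
Step 14. [r1c6∈{6}] r1c6 is down to just 6, so r1c6=6.
Step 15. [r4c1∈{8}] only 8 remains possible at r4c1. So r4c1=8.
Step 16. [r7c9∈{5}] only 5 remains possible at r7c9 ⇒ r7c9=5.
Step 17. [r7c2∈{8}] r7c2 has the single candidate 8, so r7c2=8.
Step 18. [r9c3∈{2}] only 2 remains possible at r9c3 ⇒ r9c3=2.
Step 19. [r3c4∈{9}] r3c4's peers cover all but 9 ⇒ r3c4=9.
Step 20. [r4c6∈{5}] r4c6 is down to just 5 ⇒ r4c6=5.
Step 21. [r4c3∈{4}] r4c3's peers cover all but 4. So r4c3=4.
Step 22. [r2c4∈{7}] nothing but 7 survives at r2c4, so r2c4=7.
Step 23. [r6c6∈{9}] only 9 remains possible at r6c6. So r6c6=9.
Step 24. [r1c5∈{4}] only 4 remains possible at r1c5. So r1c5=4.
Step 25. [r5c4∈{4}] r5c4 has the single candidate 4. So r5c4=4.
Step 26. [r9c2∈{3}] r9c2 has the single candidate 3, so r9c2=3.
Step 27. [r4c7∈{3}] only 3 remains possible at r4c7, so r4c7=3.
Step 28. [r8c8∈{8}] r8c8 has the single candidate 8. So r8c8=8.
Step 29. [r3c7∈{6}] only 6 remains possible at r3c7 ⇒ r3c7=6.
Step 30. [r2c6∈{1}] only 1 remains possible at r2c6. So r2c6=1.
Step 31. [r7c7∈{7}] r7c7's peers cover all but 7 ⇒ r7c7=7.
Step 32. [r8c2∈{5}] r8c2 has the single candidate 5, so r8c2=5.
Step 33. [r2c2∈{2}] r2c2 has the single candidate 2. So r2c2=2.
Step 34. [r4c4∈{6}] only 6 remains possible at r4c4 ⇒ r4c4=6.
Step 35. [r3c8∈{5}] r3c8's peers cover all but 5. So r3c8=5.
Step 36. [r6c7∈{1}] r6c7 is down to just 1. So r6c7=1.
Step 37. [r9c5∈{7}] r9c5's peers cover all but 7. So r9c5=7.
Step 38. [r1c9∈{2}] r1c9's peers cover all but 2 ⇒ r1c9=2.
Step 39. [r8c9∈{4}] nothing but 4 survives at r8c9, so r8c9=4.
Step 40. [r9c9∈{1}] nothing but 1 survives at r9c9. So r9c9=1.
Step 41. [r5c6∈{7}] r5c6 has the single candidate 7 ⇒ r5c6=7.
Step 42. [r2c3∈{8}] nothing but 8 survives at r2c3. So r2c3=8.
Step 43. [r6c4∈{8}] r6c4 is down to just 8, so r6c4=8.
Step 44. [r1c4∈{3}] only 3 remains possible at r1c4, so r1c4=3.
Step 45. [r1c7∈{8}] r1c7 has the single candidate 8, so r1c7=8.
Step 46. [r6c3∈{5}] nothing but 5 survives at r6c3 ⇒ r6c3=5.
Step 47. [r5c3∈{9}] r5c3 is down to just 9 ⇒ r5c3=9.

Answer: 5 9 7 3 4 6 8 1 2 / 6 2 8 7 5 1 4 9 3 / 1 4 3 9 8 2 6 5 7 / 8 1 4 6 2 5 3 7 9 / 3 6 9 4 1 7 5 2 8 / 2 7 5 8 3 9 1 4 6 / 9 8 1 2 6 4 7 3 5 / 7 5 6 1 9 3 2 8 4 / 4 3 2 5 7 8 9 6 1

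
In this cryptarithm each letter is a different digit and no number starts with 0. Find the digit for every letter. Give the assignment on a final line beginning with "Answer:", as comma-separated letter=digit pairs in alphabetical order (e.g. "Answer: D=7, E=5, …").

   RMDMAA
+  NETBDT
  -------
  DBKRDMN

Step 1. [col 1: A + T ≡ N (mod 10)] no forcing yet in column 1 (carry-in 0); N=3 is free and consistent — try it. So N=3.
Step 2. [col 1: A + T ≡ N (mod 10)] column 1 (A + T ≡ N (mod 10), carry-in 0) doesn't pin A yet; pick A=7 and continue, so A=7.
Step 3. [D] the sum has 7 digits but both addends have 6; that extra leading digit D is the final carry, namely 1, so D=1.
Step 4. [col 1: A + T ≡ N (mod 10)] column 1 reads A+T+carry(0)=N with A=7, N=3; with digits 1,3,7 already taken and all letters distinct, the only value for T is 6, so T=6.
Step 5. [col 2: A + D ≡ M (mod 10)] in column 2 we have A+D≡M with carry-in 1; given A=7, D=1 and digits 1,3,6,7 already taken and all letters distinct, that pins M to 9. So M=9.
Step 6. [col 3: M + B ≡ D (mod 10)] in column 3 we have M+B≡D with carry-in 0; given M=9, D=1 and digits 1,3,6,7,9 already taken and all letters distinct, that pins B to 2. So B=2.
Step 7. [col 4: D + T ≡ R (mod 10)] column 4: given D=1, T=6, carry-in 1, and digits 1,2,3,6,7,9 already taken and all letters distinct, D+T≡R (mod 10) forces R=8, so R=8.
Step 8. [col 5: M + E ≡ K (mod 10)] column 5: given M=9, carry-in 0, and digits 1,2,3,6,7,8,9 already taken and all letters distinct, M+E≡K (mod 10) forces K=4 ⇒ K=4.
Step 9. [col 5: M + E ≡ K (mod 10)] in column 5 we have M+E≡K with carry-in 0; given M=9, K=4 and digits 1,2,3,4,6,7,8,9 already taken and all letters distinct, that pins E to 5. So E=5.

Answer: A=7, B=2, D=1, E=5, K=4, M=9, N=3, R=8, T=6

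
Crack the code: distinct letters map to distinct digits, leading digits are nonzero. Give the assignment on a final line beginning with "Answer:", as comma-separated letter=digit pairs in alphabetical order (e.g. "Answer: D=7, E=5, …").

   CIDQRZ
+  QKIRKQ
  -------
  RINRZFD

Step 1. [col 1: Z + Q ≡ D (mod 10)] D=7 is one option consistent with column 1 (Z + Q ≡ D (mod 10), carry-in 0) — take it ⇒ D=7.
Step 2. [col 1: Z + Q ≡ D (mod 10)] no forcing yet in column 1 (carry-in 0); Z=9 is free and consistent — try it, so Z=9.
Step 3. [R] adding two 6-digit numbers gives at most 6+1 digits, and here it does — R is that final carry and must be 1, so R=1.
Step 4. [col 1: Z + Q ≡ D (mod 10)] from column 1 (Z=9, D=7, carry-in 0, digits 1,7,9 already taken and all letters distinct): Q must equal 8. So Q=8.
Step 5. [col 2: R + K ≡ F (mod 10)] F=2 is one option consistent with column 2 (R + K ≡ F (mod 10), carry-in 1) — take it ⇒ F=2.
Step 6. [col 2: R + K ≡ F (mod 10)] column 2: given R=1, F=2, carry-in 1, and digits 1,2,7,8,9 already taken and all letters distinct, R+K≡F (mod 10) forces K=0 ⇒ K=0.
Step 7. [col 4: D + I ≡ R (mod 10)] in column 4 we have D+I≡R with carry-in 0; given D=7, R=1 and digits 0,1,2,7,8,9 already taken and all letters distinct, that pins I to 4 ⇒ I=4.
Step 8. [col 5: I + K ≡ N (mod 10)] column 5: given I=4, K=0, carry-in 1, and digits 0,1,2,4,7,8,9 already taken and all letters distinct, I+K≡N (mod 10) forces N=5 ⇒ N=5.
Step 9. [col 6: C + Q ≡ I (mod 10)] column 6 reads C+Q+carry(0)=I with Q=8, I=4; with digits 0,1,2,4,5,7,8,9 already taken and all letters distinct, the only value for C is 6, so C=6.

Answer: C=6, D=7, F=2, I=4, K=0, N=5, Q=8, R=1, Z=9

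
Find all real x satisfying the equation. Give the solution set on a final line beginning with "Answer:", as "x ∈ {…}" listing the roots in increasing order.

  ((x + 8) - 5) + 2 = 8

Step 1. [((x + 8) - 5) + 2 = 8] 2 comes off first (subtract 2). So sub: (x + 8) - 5 = 6.
Step 2. [(x + 8) - 5 = 6] peel the -5: add 5 from each side, so sub: x + 8 = 11.
Step 3. [x + 8 = 11] the outer +8 inverts by subtracting 8. So sub: x = 3.

Answer: x ∈ {3}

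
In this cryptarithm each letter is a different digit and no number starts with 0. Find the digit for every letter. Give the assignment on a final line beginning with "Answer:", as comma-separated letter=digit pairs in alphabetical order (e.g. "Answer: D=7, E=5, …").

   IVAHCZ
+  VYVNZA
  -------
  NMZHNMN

Step 1. [col 1: Z + A ≡ N (mod 10)] A=6 is one option consistent with column 1 (Z + A ≡ N (mod 10), carry-in 0) — take it ⇒ A=6.
Step 2. [col 1: Z + A ≡ N (mod 10)] several values work for N in column 1 (Z + A ≡ N (mod 10), carry-in 0); try N=1. So N=1.
Step 3. [col 1: Z + A ≡ N (mod 10)] column 1: given A=6, N=1, carry-in 0, and digits 1,6 already taken and all letters distinct, Z+A≡N (mod 10) forces Z=5 ⇒ Z=5.
Step 4. [col 2: C + Z ≡ M (mod 10)] no forcing yet in column 2 (carry-in 1); M=0 is free and consistent — try it. So M=0.
Step 5. [col 2: C + Z ≡ M (mod 10)] column 2: given Z=5, M=0, carry-in 1, and digits 0,1,5,6 already taken and all letters distinct, C+Z≡M (mod 10) forces C=4. So C=4.
Step 6. [col 3: H + N ≡ N (mod 10)] column 3 reads H+N+carry(1)=N with N=1; with digits 0,1,4,5,6 already taken and all letters distinct, the only value for H is 9, so H=9.
Step 7. [col 4: A + V ≡ H (mod 10)] from column 4 (A=6, H=9, carry-in 1, digits 0,1,4,5,6,9 already taken and all letters distinct): V must equal 2. So V=2.
Step 8. [col 5: V + Y ≡ Z (mod 10)] from column 5 (V=2, Z=5, carry-in 0, digits 0,1,2,4,5,6,9 already taken and all letters distinct): Y must equal 3, so Y=3.
Step 9. [col 6: I + V ≡ M (mod 10)] column 6 reads I+V+carry(0)=M with V=2, M=0; with digits 0,1,2,3,4,5,6,9 already taken and all letters distinct, the only value for I is 8 ⇒ I=8.

Answer: A=6, C=4, H=9, I=8, M=0, N=1, V=2, Y=3, Z=5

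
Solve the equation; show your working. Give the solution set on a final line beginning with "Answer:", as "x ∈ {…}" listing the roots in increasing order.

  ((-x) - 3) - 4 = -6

Step 1. [((-x) - 3) - 4 = -6] add 4: x sits inside (… - 4) ⇒ sub: (-x) - 3 = -2.
Step 2. [(-x) - 3 = -2] add 3: x sits inside (… - 3), so sub: -x = 1.
Step 3. [-x = 1] flip signs both sides, so neg: x = -1.

Answer: x ∈ {-1}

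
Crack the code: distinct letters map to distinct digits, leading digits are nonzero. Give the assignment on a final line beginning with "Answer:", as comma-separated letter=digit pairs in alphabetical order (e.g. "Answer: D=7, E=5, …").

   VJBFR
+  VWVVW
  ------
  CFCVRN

Step 1. [C] C is the leading digit of a 6-digit sum of two 5-digit numbers; the final carry is exactly 1 ⇒ C=1.
Step 2. [col 1: R + W ≡ N (mod 10)] several values work for R in column 1 (R + W ≡ N (mod 10), carry-in 0); try R=2 ⇒ R=2.
Step 3. [col 1: R + W ≡ N (mod 10)] no forcing yet in column 1 (carry-in 0); W=6 is free and consistent — try it ⇒ W=6.
Step 4. [col 1: R + W ≡ N (mod 10)] in column 1 we have R+W≡N with carry-in 0; given R=2, W=6 and digits 1,2,6 already taken and all letters distinct, that pins N to 8 ⇒ N=8.
Step 5. [col 2: F + V ≡ R (mod 10)] column 2 (F + V ≡ R (mod 10), carry-in 0) doesn't pin V yet; pick V=7 and continue, so V=7.
Step 6. [col 2: F + V ≡ R (mod 10)] column 2: given V=7, R=2, carry-in 0, and digits 1,2,6,7,8 already taken and all letters distinct, F+V≡R (mod 10) forces F=5. So F=5.
Step 7. [col 3: B + V ≡ V (mod 10)] from column 3 (V=7, carry-in 1, digits 1,2,5,6,7,8 already taken and all letters distinct): B must equal 9, so B=9.
Step 8. [col 4: J + W ≡ C (mod 10)] column 4 reads J+W+carry(1)=C with W=6, C=1; with digits 1,2,5,6,7,8,9 already taken and all letters distinct, the only value for J is 4, so J=4.

Answer: B=9, C=1, F=5, J=4, N=8, R=2, V=7, W=6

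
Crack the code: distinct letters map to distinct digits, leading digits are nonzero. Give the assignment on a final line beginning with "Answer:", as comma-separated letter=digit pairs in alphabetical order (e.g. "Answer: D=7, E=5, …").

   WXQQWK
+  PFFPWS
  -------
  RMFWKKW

Step 1. [R] R is the leading digit of a 7-digit sum of two 6-digit numbers; the final carry is exactly 1, so R=1.
Step 2. [col 1: K + S ≡ W (mod 10)] no forcing yet in column 1 (carry-in 0); K=2 is free and consistent — try it. So K=2.
Step 3. [col 1: K + S ≡ W (mod 10)] S=4 is one option consistent with column 1 (K + S ≡ W (mod 10), carry-in 0) — take it. So S=4.
Step 4. [col 1: K + S ≡ W (mod 10)] in column 1 we have K+S≡W with carry-in 0; given K=2, S=4 and digits 1,2,4 already taken and all letters distinct, that pins W to 6 ⇒ W=6.
Step 5. [col 3: Q + P ≡ K (mod 10)] several values work for Q in column 3 (Q + P ≡ K (mod 10), carry-in 1); try Q=8. So Q=8.
Step 6. [col 3: Q + P ≡ K (mod 10)] in column 3 we have Q+P≡K with carry-in 1; given Q=8, K=2 and digits 1,2,4,6,8 already taken and all letters distinct, that pins P to 3 ⇒ P=3.
Step 7. [col 4: Q + F ≡ W (mod 10)] from column 4 (Q=8, W=6, carry-in 1, digits 1,2,3,4,6,8 already taken and all letters distinct): F must equal 7, so F=7.
Step 8. [col 5: X + F ≡ F (mod 10)] column 5: given F=7, carry-in 1, and digits 1,2,3,4,6,7,8 already taken and all letters distinct, X+F≡F (mod 10) forces X=9, so X=9.
Step 9. [col 6: W + P ≡ M (mod 10)] from column 6 (W=6, P=3, carry-in 1, digits 1,2,3,4,6,7,8,9 already taken and all letters distinct): M must equal 0 ⇒ M=0.

Answer: F=7, K=2, M=0, P=3, Q=8, R=1, S=4, W=6, X=9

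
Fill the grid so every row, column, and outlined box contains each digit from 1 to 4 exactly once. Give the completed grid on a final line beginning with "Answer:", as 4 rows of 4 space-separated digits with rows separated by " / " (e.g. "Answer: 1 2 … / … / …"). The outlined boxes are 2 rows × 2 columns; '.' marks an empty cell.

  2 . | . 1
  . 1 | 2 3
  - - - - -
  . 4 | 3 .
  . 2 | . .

Step 1. [r4c3∈{1,4}] across col 3, 1 lands solely at r4c3. So r4c3=1.
Step 2. [r4c4∈{4}] r4c4 has the single candidate 4. So r4c4=4.
Step 3. [r3c4∈{2}] nothing but 2 survives at r3c4. So r3c4=2.
Step 4. [r1c2∈{3}] r1c2's peers cover all but 3 ⇒ r1c2=3.
Step 5. [r1c3∈{4}] r1c3's peers cover all but 4 ⇒ r1c3=4.
Step 6. [r3c1∈{1}] only 1 remains possible at r3c1, so r3c1=1.
Step 7. [r4c1∈{3}] only 3 remains possible at r4c1, so r4c1=3.
Step 8. [r2c1∈{4}] r2c1's peers cover all but 4 ⇒ r2c1=4.

Answer: 2 3 4 1 / 4 1 2 3 / 1 4 3 2 / 3 2 1 4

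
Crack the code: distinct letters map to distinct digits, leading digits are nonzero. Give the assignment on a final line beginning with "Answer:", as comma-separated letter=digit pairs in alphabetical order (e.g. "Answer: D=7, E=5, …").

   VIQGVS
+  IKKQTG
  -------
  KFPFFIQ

Step 1. [col 1: S + G ≡ Q (mod 10)] column 1 (S + G ≡ Q (mod 10), carry-in 0) doesn't pin S yet; pick S=6 and continue ⇒ S=6.
Step 2. [K] the sum has 7 digits but both addends have 6; that extra leading digit K is the final carry, namely 1 ⇒ K=1.
Step 3. [col 1: S + G ≡ Q (mod 10)] no forcing yet in column 1 (carry-in 0); G=2 is free and consistent — try it. So G=2.
Step 4. [col 1: S + G ≡ Q (mod 10)] column 1 reads S+G+carry(0)=Q with S=6, G=2; with digits 1,2,6 already taken and all letters distinct, the only value for Q is 8. So Q=8.
Step 5. [col 2: V + T ≡ I (mod 10)] column 2 (V + T ≡ I (mod 10), carry-in 0) doesn't pin T yet; pick T=4 and continue, so T=4.
Step 6. [col 2: V + T ≡ I (mod 10)] column 2 (V + T ≡ I (mod 10), carry-in 0) doesn't pin I yet; pick I=7 and continue ⇒ I=7.
Step 7. [col 2: V + T ≡ I (mod 10)] column 2 reads V+T+carry(0)=I with T=4, I=7; with digits 1,2,4,6,7,8 already taken and all letters distinct, the only value for V is 3. So V=3.
Step 8. [col 3: G + Q ≡ F (mod 10)] from column 3 (G=2, Q=8, carry-in 0, digits 1,2,3,4,6,7,8 already taken and all letters distinct): F must equal 0, so F=0.
Step 9. [col 5: I + K ≡ P (mod 10)] column 5: given I=7, K=1, carry-in 1, and digits 0,1,2,3,4,6,7,8 already taken and all letters distinct, I+K≡P (mod 10) forces P=9. So P=9.

Answer: F=0, G=2, I=7, K=1, P=9, Q=8, S=6, T=4, V=3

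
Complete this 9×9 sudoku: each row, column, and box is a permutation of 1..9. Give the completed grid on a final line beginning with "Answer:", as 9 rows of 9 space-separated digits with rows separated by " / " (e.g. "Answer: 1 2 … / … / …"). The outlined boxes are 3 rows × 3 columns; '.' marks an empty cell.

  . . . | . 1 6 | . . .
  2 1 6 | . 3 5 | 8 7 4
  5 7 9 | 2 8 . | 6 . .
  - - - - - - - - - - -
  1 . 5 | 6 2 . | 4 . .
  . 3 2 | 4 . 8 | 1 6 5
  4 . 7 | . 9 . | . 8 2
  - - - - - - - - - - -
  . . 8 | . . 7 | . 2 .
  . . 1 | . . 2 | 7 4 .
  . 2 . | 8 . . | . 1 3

Step 1. [r1c9∈{9}] r1c9 is down to just 9. So r1c9=9.
Step 2. [r9c6∈{4,9}] 9 has one home in col 6: r9c6. So r9c6=9.
Step 3. [r1c3∈{3,4}] across col 3, 3 lands solely at r1c3 ⇒ r1c3=3.
Step 4. [r7c9∈{6}] only 6 remains possible at r7c9. So r7c9=6.
Step 5. [r6c4∈{1,3,5}] 5 has one home in row 6: r6c4 ⇒ r6c4=5.
Step 6. [r5c1∈{9}] only 9 remains possible at r5c1. So r5c1=9.
Step 7. [r9c7∈{5}] r9c7 has the single candidate 5 ⇒ r9c7=5.
Step 8. [r8c2∈{5,6,9}] row 8 places 9 nowhere but r8c2, so r8c2=9.
Step 9. [r4c6∈{3}] only 3 remains possible at r4c6, so r4c6=3.
Step 10. [r1c2∈{4,8}] r1c2 is the only open cell in row 1 admitting 4, so r1c2=4.
Step 11. [r7c5∈{4,5}] 4 has one home in row 7: r7c5, so r7c5=4.
Step 12. [r9c5∈{6}] r9c5's peers cover all but 6. So r9c5=6.
Step 13. [r8c4∈{3}] nothing but 3 survives at r8c4. So r8c4=3.
Step 14. [r1c7∈{2}] r1c7 has the single candidate 2, so r1c7=2.
Step 15. [r8c9∈{8}] r8c9 is down to just 8. So r8c9=8.
Step 16. [r5c5∈{7}] only 7 remains possible at r5c5 ⇒ r5c5=7.
Step 17. [r4c8∈{9}] r4c8 has the single candidate 9, so r4c8=9.
Step 18. [r7c7∈{9}] r7c7's peers cover all but 9 ⇒ r7c7=9.
Step 19. [r4c2∈{8}] r4c2's peers cover all but 8, so r4c2=8.
Step 20. [r8c1∈{6}] nothing but 6 survives at r8c1. So r8c1=6.
Step 21. [r3c6∈{4}] r3c6's peers cover all but 4 ⇒ r3c6=4.
Step 22. [r3c8∈{3}] r3c8 has the single candidate 3, so r3c8=3.
Step 23. [r6c6∈{1}] r6c6's peers cover all but 1 ⇒ r6c6=1.
Step 24. [r9c3∈{4}] r9c3 has the single candidate 4. So r9c3=4.
Step 25. [r7c4∈{1}] r7c4's peers cover all but 1, so r7c4=1.
Step 26. [r3c9∈{1}] r3c9's peers cover all but 1 ⇒ r3c9=1.
Step 27. [r2c4∈{9}] r2c4 is down to just 9 ⇒ r2c4=9.
Step 28. [r7c1∈{3}] nothing but 3 survives at r7c1 ⇒ r7c1=3.
Step 29. [r1c8∈{5}] nothing but 5 survives at r1c8, so r1c8=5.
Step 30. [r9c1∈{7}] r9c1 has the single candidate 7, so r9c1=7.
Step 31. [r8c5∈{5}] r8c5 has the single candidate 5, so r8c5=5.
Step 32. [r1c1∈{8}] r1c1 is down to just 8. So r1c1=8.
Step 33. [r4c9∈{7}] r4c9's peers cover all but 7. So r4c9=7.
Step 34. [r6c7∈{3}] nothing but 3 survives at r6c7, so r6c7=3.
Step 35. [r6c2∈{6}] r6c2 has the single candidate 6. So r6c2=6.
Step 36. [r1c4∈{7}] nothing but 7 survives at r1c4. So r1c4=7.
Step 37. [r7c2∈{5}] only 5 remains possible at r7c2. So r7c2=5.

Answer: 8 4 3 7 1 6 2 5 9 / 2 1 6 9 3 5 8 7 4 / 5 7 9 2 8 4 6 3 1 / 1 8 5 6 2 3 4 9 7 / 9 3 2 4 7 8 1 6 5 / 4 6 7 5 9 1 3 8 2 / 3 5 8 1 4 7 9 2 6 / 6 9 1 3 5 2 7 4 8 / 7 2 4 8 6 9 5 1 3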